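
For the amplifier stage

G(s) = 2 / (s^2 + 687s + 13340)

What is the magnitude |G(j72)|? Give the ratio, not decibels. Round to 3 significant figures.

Substitute s = j72:
Numerator: 2 = 2 + j0
Denominator: (j72)^2 + 687(j72) + 13340 = 8156 + j49464
|N| = √(2² + 0²) ≈ 2, ∠N ≈ 0.00°
|D| = √(8156² + 49464²) ≈ 50132, ∠D ≈ 80.64°
|G| = 2 / 50132 ≈ 3.9895e-05

3.99e-05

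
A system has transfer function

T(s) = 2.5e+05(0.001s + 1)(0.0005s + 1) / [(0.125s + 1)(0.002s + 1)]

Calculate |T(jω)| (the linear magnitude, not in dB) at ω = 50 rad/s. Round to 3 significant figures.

3.94e+04

At ω = 50 rad/s:
zero (1 + j50·0.001) = 1 + j0.05 → |·| ≈ 1.0012, ∠ ≈ 2.86°
zero (1 + j50·0.0005) = 1 + j0.025 → |·| ≈ 1.0003, ∠ ≈ 1.43°
pole (1 + j50·0.125) = 1 + j6.25 → |·| ≈ 6.3295, ∠ ≈ 80.91°
pole (1 + j50·0.002) = 1 + j0.1 → |·| ≈ 1.005, ∠ ≈ 5.71°
|T| = 2.5e+05 · 1.0012 · 1.0003 / (6.3295 · 1.005) ≈ 39360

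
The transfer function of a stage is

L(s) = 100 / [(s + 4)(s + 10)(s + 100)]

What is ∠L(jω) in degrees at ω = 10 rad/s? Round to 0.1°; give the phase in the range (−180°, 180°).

-118.9°

At s = jω = j10:
pole (s+4): 4 + j10 → |·| = √(4²+10²) = √116 ≈ 10.77, ∠ = arctan(10/4) ≈ 68.20°
pole (s+10): 10 + j10 → |·| = √(10²+10²) = √200 ≈ 14.142, ∠ = arctan(10/10) ≈ 45.00°
pole (s+100): 100 + j10 → |·| = √(100²+10²) = √10100 ≈ 100.5, ∠ = arctan(10/100) ≈ 5.71°
∠L = 0.00° − 118.91° = -118.91°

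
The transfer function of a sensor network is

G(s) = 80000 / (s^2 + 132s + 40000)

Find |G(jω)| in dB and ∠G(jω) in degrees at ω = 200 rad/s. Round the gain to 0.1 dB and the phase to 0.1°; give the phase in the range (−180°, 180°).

9.6 dB, -90.0°

At s = jω = j200:
quadratic: (j200)² + 132·j200 + 40000 = 0 + j26400 → |·| ≈ 26400, ∠ ≈ 90.00°
|G| = 80000 / 26400 ≈ 3.0303
Gain = 20 log₁₀(3.0303) ≈ 9.63 dB
∠G = 0.00° − 90.00° = -90.00°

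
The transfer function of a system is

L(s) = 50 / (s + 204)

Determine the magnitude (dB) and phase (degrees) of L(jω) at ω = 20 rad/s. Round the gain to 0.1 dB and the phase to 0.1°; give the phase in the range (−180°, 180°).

-12.3 dB, -5.6°

At s = jω = j20:
pole (s+204): 204 + j20 → |·| = √(204²+20²) = √42016 ≈ 204.98, ∠ = arctan(20/204) ≈ 5.60°
|L| = 50 / 204.98 ≈ 0.24393
Gain = 20 log₁₀(0.24393) ≈ -12.25 dB
∠L = 0.00° − 5.60° = -5.60°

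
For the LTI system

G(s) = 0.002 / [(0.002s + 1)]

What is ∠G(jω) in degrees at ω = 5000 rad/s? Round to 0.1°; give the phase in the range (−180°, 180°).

At ω = 5000 rad/s:
pole (1 + j5000·0.002) = 1 + j10 → |·| ≈ 10.05, ∠ ≈ 84.29°
∠G = (0°) − (84.29°) = -84.29°

-84.3°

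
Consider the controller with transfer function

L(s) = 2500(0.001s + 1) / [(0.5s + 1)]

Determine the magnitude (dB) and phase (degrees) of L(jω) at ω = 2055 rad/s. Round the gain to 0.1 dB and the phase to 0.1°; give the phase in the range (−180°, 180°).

At ω = 2055 rad/s:
zero (1 + j2055·0.001) = 1 + j2.055 → |·| ≈ 2.2854, ∠ ≈ 64.05°
pole (1 + j2055·0.5) = 1 + j1027.5 → |·| ≈ 1027.5, ∠ ≈ 89.94°
|L| = 2500 · 2.2854 / (1027.5) ≈ 5.5606
Gain = 20 log₁₀(5.5606) ≈ 14.90 dB
∠L = (64.05°) − (89.94°) = -25.89°

14.9 dB, -25.9°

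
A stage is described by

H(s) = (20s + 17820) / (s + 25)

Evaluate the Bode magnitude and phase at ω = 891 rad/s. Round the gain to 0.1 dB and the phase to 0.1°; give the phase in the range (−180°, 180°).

29.0 dB, -43.4°

Substitute s = j891:
Numerator: 20(j891) + 17820 = 17820 + j17820
Denominator: (j891) + 25 = 25 + j891
|N| = √(17820² + 17820²) ≈ 25201, ∠N ≈ 45.00°
|D| = √(25² + 891²) ≈ 891.35, ∠D ≈ 88.39°
|H| = 25201 / 891.35 ≈ 28.273
Gain = 20 log₁₀(28.273) ≈ 29.03 dB
∠H = 45.00° − 88.39° = -43.39°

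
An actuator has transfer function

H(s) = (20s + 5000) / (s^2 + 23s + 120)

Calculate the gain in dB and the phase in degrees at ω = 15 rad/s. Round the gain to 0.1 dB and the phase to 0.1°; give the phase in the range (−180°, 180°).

Substitute s = j15:
Numerator: 20(j15) + 5000 = 5000 + j300
Denominator: (j15)^2 + 23(j15) + 120 = -105 + j345
|N| = √(5000² + 300²) ≈ 5009, ∠N ≈ 3.43°
|D| = √(105² + 345²) ≈ 360.62, ∠D ≈ 106.93°
|H| = 5009 / 360.62 ≈ 13.89
Gain = 20 log₁₀(13.89) ≈ 22.85 dB
∠H = 3.43° − 106.93° = -103.50°

22.9 dB, -103.5°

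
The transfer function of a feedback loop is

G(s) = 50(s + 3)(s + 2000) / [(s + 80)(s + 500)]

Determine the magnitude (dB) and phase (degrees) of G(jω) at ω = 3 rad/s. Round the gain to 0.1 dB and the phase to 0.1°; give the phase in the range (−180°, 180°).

At s = jω = j3:
zero (s+3): 3 + j3 → |·| = √(3²+3²) = √18 ≈ 4.2426, ∠ = arctan(3/3) ≈ 45.00°
zero (s+2000): 2000 + j3 → |·| = √(2000²+3²) = √4000009 ≈ 2000, ∠ = arctan(3/2000) ≈ 0.09°
pole (s+80): 80 + j3 → |·| = √(80²+3²) = √6409 ≈ 80.056, ∠ = arctan(3/80) ≈ 2.15°
pole (s+500): 500 + j3 → |·| = √(500²+3²) = √250009 ≈ 500.01, ∠ = arctan(3/500) ≈ 0.34°
|G| = 50 · 8485.2 / 40029 ≈ 10.599
Gain = 20 log₁₀(10.599) ≈ 20.51 dB
∠G = 45.09° − 2.49° = 42.60°

20.5 dB, 42.6°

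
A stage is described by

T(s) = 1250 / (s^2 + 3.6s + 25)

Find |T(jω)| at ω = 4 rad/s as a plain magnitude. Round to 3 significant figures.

At s = jω = j4:
quadratic: (j4)² + 3.6·j4 + 25 = 9 + j14.4 → |·| ≈ 16.981, ∠ ≈ 57.99°
|T| = 1250 / 16.981 ≈ 73.612

73.6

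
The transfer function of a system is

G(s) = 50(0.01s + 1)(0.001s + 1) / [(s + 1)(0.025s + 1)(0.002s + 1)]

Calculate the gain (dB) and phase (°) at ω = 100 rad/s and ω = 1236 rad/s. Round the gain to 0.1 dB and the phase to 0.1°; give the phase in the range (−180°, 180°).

ω = 100: -11.7 dB, -118.2°; ω = 1236: -40.3 dB, -109.7°

At ω = 100 rad/s:
zero (1 + j100·0.01) = 1 + j1 → |·| ≈ 1.4142, ∠ ≈ 45.00°
zero (1 + j100·0.001) = 1 + j0.1 → |·| ≈ 1.005, ∠ ≈ 5.71°
pole (1 + j100·1) = 1 + j100 → |·| ≈ 100, ∠ ≈ 89.43°
pole (1 + j100·0.025) = 1 + j2.5 → |·| ≈ 2.6926, ∠ ≈ 68.20°
pole (1 + j100·0.002) = 1 + j0.2 → |·| ≈ 1.0198, ∠ ≈ 11.31°
|G| = 50 · 1.4142 · 1.005 / (100 · 2.6926 · 1.0198) ≈ 0.2588
Gain = 20 log₁₀(0.2588) ≈ -11.74 dB
∠G = (45.00° + 5.71°) − (89.43° + 68.20° + 11.31°) = -118.23°

At ω = 1236 rad/s:
zero (1 + j1236·0.01) = 1 + j12.36 → |·| ≈ 12.4, ∠ ≈ 85.37°
zero (1 + j1236·0.001) = 1 + j1.236 → |·| ≈ 1.5899, ∠ ≈ 51.03°
pole (1 + j1236·1) = 1 + j1236 → |·| ≈ 1236, ∠ ≈ 89.95°
pole (1 + j1236·0.025) = 1 + j30.9 → |·| ≈ 30.916, ∠ ≈ 88.15°
pole (1 + j1236·0.002) = 1 + j2.472 → |·| ≈ 2.6666, ∠ ≈ 67.98°
|G| = 50 · 12.4 · 1.5899 / (1236 · 30.916 · 2.6666) ≈ 0.0096739
Gain = 20 log₁₀(0.0096739) ≈ -40.29 dB
∠G = (85.37° + 51.03°) − (89.95° + 88.15° + 67.98°) = -109.68°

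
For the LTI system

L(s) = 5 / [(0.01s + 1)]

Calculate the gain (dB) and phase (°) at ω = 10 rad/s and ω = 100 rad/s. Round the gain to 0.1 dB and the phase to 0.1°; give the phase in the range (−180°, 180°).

ω = 10: 13.9 dB, -5.7°; ω = 100: 11.0 dB, -45.0°

At ω = 10 rad/s:
pole (1 + j10·0.01) = 1 + j0.1 → |·| ≈ 1.005, ∠ ≈ 5.71°
|L| = 5 · 1 / (1.005) ≈ 4.9751
Gain = 20 log₁₀(4.9751) ≈ 13.94 dB
∠L = (0°) − (5.71°) = -5.71°

At ω = 100 rad/s:
pole (1 + j100·0.01) = 1 + j1 → |·| ≈ 1.4142, ∠ ≈ 45.00°
|L| = 5 · 1 / (1.4142) ≈ 3.5356
Gain = 20 log₁₀(3.5356) ≈ 10.97 dB
∠L = (0°) − (45.00°) = -45.00°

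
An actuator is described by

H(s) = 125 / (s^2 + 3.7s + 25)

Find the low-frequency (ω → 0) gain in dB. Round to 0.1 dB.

14.0 dB

H(0) = 125 / 25 = 5
20 log₁₀(5) ≈ 13.98 dB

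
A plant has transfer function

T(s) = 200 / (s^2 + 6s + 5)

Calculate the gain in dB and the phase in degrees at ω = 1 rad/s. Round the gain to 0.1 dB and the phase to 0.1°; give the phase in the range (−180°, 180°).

28.9 dB, -56.3°

Substitute s = j1:
Numerator: 200 = 200 + j0
Denominator: (j1)^2 + 6(j1) + 5 = 4 + j6
|N| = √(200² + 0²) ≈ 200, ∠N ≈ 0.00°
|D| = √(4² + 6²) ≈ 7.2111, ∠D ≈ 56.31°
|T| = 200 / 7.2111 ≈ 27.735
Gain = 20 log₁₀(27.735) ≈ 28.86 dB
∠T = 0.00° − 56.31° = -56.31°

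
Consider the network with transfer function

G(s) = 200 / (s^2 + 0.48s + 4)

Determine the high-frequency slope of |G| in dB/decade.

Each pole contributes −20 dB/decade at high frequency; each zero contributes +20 dB/decade.
Net: 0 zero(s) − 2 pole(s) → -40 dB/decade.

-40 dB/decade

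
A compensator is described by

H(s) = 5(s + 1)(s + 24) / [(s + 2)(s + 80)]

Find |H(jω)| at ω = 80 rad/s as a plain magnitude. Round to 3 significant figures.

At s = jω = j80:
zero (s+1): 1 + j80 → |·| = √(1²+80²) = √6401 ≈ 80.006, ∠ = arctan(80/1) ≈ 89.28°
zero (s+24): 24 + j80 → |·| = √(24²+80²) = √6976 ≈ 83.522, ∠ = arctan(80/24) ≈ 73.30°
pole (s+2): 2 + j80 → |·| = √(2²+80²) = √6404 ≈ 80.025, ∠ = arctan(80/2) ≈ 88.57°
pole (s+80): 80 + j80 → |·| = √(80²+80²) = √12800 ≈ 113.14, ∠ = arctan(80/80) ≈ 45.00°
|H| = 5 · 6682.3 / 9054 ≈ 3.6902

3.69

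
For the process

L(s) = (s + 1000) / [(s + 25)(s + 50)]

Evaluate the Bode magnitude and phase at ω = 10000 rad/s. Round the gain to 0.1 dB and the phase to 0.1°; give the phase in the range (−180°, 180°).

At s = jω = j10000:
zero (s+1000): 1000 + j10000 → |·| = √(1000²+10000²) = √101000000 ≈ 10050, ∠ = arctan(10000/1000) ≈ 84.29°
pole (s+25): 25 + j10000 → |·| = √(25²+10000²) = √100000625 ≈ 10000, ∠ = arctan(10000/25) ≈ 89.86°
pole (s+50): 50 + j10000 → |·| = √(50²+10000²) = √100002500 ≈ 10000, ∠ = arctan(10000/50) ≈ 89.71°
|L| = 1 · 10050 / 1e+08 ≈ 0.0001005
Gain = 20 log₁₀(0.0001005) ≈ -79.96 dB
∠L = 84.29° − 179.57° = -95.28°

-80.0 dB, -95.3°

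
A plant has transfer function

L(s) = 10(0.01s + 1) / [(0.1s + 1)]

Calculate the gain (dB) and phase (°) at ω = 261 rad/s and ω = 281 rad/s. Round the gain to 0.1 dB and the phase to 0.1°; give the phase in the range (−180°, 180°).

ω = 261: 0.6 dB, -18.8°; ω = 281: 0.5 dB, -17.6°

At ω = 261 rad/s:
zero (1 + j261·0.01) = 1 + j2.61 → |·| ≈ 2.795, ∠ ≈ 69.04°
pole (1 + j261·0.1) = 1 + j26.1 → |·| ≈ 26.119, ∠ ≈ 87.81°
|L| = 10 · 2.795 / (26.119) ≈ 1.0701
Gain = 20 log₁₀(1.0701) ≈ 0.59 dB
∠L = (69.04°) − (87.81°) = -18.77°

At ω = 281 rad/s:
zero (1 + j281·0.01) = 1 + j2.81 → |·| ≈ 2.9826, ∠ ≈ 70.41°
pole (1 + j281·0.1) = 1 + j28.1 → |·| ≈ 28.118, ∠ ≈ 87.96°
|L| = 10 · 2.9826 / (28.118) ≈ 1.0607
Gain = 20 log₁₀(1.0607) ≈ 0.51 dB
∠L = (70.41°) − (87.96°) = -17.55°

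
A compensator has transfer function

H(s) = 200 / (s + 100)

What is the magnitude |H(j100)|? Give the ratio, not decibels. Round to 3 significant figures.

1.41

Substitute s = j100:
Numerator: 200 = 200 + j0
Denominator: (j100) + 100 = 100 + j100
|N| = √(200² + 0²) ≈ 200, ∠N ≈ 0.00°
|D| = √(100² + 100²) ≈ 141.42, ∠D ≈ 45.00°
|H| = 200 / 141.42 ≈ 1.4142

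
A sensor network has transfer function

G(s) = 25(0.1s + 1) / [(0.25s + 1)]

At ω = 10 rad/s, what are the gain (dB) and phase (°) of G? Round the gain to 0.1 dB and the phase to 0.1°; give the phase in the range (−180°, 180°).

22.4 dB, -23.2°

At ω = 10 rad/s:
zero (1 + j10·0.1) = 1 + j1 → |·| ≈ 1.4142, ∠ ≈ 45.00°
pole (1 + j10·0.25) = 1 + j2.5 → |·| ≈ 2.6926, ∠ ≈ 68.20°
|G| = 25 · 1.4142 / (2.6926) ≈ 13.13
Gain = 20 log₁₀(13.13) ≈ 22.37 dB
∠G = (45.00°) − (68.20°) = -23.20°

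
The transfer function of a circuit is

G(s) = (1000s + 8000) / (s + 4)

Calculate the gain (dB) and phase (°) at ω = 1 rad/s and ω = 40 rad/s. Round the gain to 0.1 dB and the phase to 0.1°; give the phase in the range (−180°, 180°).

ω = 1: 65.8 dB, -6.9°; ω = 40: 60.1 dB, -5.6°

Substitute s = j1:
Numerator: 1000(j1) + 8000 = 8000 + j1000
Denominator: (j1) + 4 = 4 + j1
|N| = √(8000² + 1000²) ≈ 8062.3, ∠N ≈ 7.13°
|D| = √(4² + 1²) ≈ 4.1231, ∠D ≈ 14.04°
|G| = 8062.3 / 4.1231 ≈ 1955.4
Gain = 20 log₁₀(1955.4) ≈ 65.82 dB
∠G = 7.13° − 14.04° = -6.91°

Substitute s = j40:
Numerator: 1000(j40) + 8000 = 8000 + j40000
Denominator: (j40) + 4 = 4 + j40
|N| = √(8000² + 40000²) ≈ 40792, ∠N ≈ 78.69°
|D| = √(4² + 40²) ≈ 40.2, ∠D ≈ 84.29°
|G| = 40792 / 40.2 ≈ 1014.7
Gain = 20 log₁₀(1014.7) ≈ 60.13 dB
∠G = 78.69° − 84.29° = -5.60°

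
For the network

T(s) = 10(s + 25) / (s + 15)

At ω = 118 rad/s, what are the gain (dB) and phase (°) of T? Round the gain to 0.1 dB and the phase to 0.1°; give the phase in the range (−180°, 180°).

At s = jω = j118:
zero (s+25): 25 + j118 → |·| = √(25²+118²) = √14549 ≈ 120.62, ∠ = arctan(118/25) ≈ 78.04°
pole (s+15): 15 + j118 → |·| = √(15²+118²) = √14149 ≈ 118.95, ∠ = arctan(118/15) ≈ 82.76°
|T| = 10 · 120.62 / 118.95 ≈ 10.14
Gain = 20 log₁₀(10.14) ≈ 20.12 dB
∠T = 78.04° − 82.76° = -4.72°

20.1 dB, -4.7°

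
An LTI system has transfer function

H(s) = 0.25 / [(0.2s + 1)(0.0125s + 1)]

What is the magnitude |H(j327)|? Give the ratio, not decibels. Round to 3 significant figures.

At ω = 327 rad/s:
pole (1 + j327·0.2) = 1 + j65.4 → |·| ≈ 65.408, ∠ ≈ 89.12°
pole (1 + j327·0.0125) = 1 + j4.0875 → |·| ≈ 4.208, ∠ ≈ 76.25°
|H| = 0.25 · 1 / (65.408 · 4.208) ≈ 0.00090831

0.000908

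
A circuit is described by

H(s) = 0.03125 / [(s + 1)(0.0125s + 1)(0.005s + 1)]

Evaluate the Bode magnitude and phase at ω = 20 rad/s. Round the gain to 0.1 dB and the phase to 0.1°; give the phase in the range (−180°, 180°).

At ω = 20 rad/s:
pole (1 + j20·1) = 1 + j20 → |·| ≈ 20.025, ∠ ≈ 87.14°
pole (1 + j20·0.0125) = 1 + j0.25 → |·| ≈ 1.0308, ∠ ≈ 14.04°
pole (1 + j20·0.005) = 1 + j0.1 → |·| ≈ 1.005, ∠ ≈ 5.71°
|H| = 0.03125 · 1 / (20.025 · 1.0308 · 1.005) ≈ 0.0015064
Gain = 20 log₁₀(0.0015064) ≈ -56.44 dB
∠H = (0°) − (87.14° + 14.04° + 5.71°) = -106.89°

-56.4 dB, -106.9°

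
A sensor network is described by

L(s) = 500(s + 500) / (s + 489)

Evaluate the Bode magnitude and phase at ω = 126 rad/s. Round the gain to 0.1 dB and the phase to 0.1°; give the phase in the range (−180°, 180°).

54.2 dB, -0.3°

At s = jω = j126:
zero (s+500): 500 + j126 → |·| = √(500²+126²) = √265876 ≈ 515.63, ∠ = arctan(126/500) ≈ 14.14°
pole (s+489): 489 + j126 → |·| = √(489²+126²) = √254997 ≈ 504.97, ∠ = arctan(126/489) ≈ 14.45°
|L| = 500 · 515.63 / 504.97 ≈ 510.56
Gain = 20 log₁₀(510.56) ≈ 54.16 dB
∠L = 14.14° − 14.45° = -0.31°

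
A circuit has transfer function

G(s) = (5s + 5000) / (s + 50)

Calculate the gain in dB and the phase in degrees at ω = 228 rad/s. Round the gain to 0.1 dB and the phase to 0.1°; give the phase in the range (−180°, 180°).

Substitute s = j228:
Numerator: 5(j228) + 5000 = 5000 + j1140
Denominator: (j228) + 50 = 50 + j228
|N| = √(5000² + 1140²) ≈ 5128.3, ∠N ≈ 12.84°
|D| = √(50² + 228²) ≈ 233.42, ∠D ≈ 77.63°
|G| = 5128.3 / 233.42 ≈ 21.97
Gain = 20 log₁₀(21.97) ≈ 26.84 dB
∠G = 12.84° − 77.63° = -64.79°

26.8 dB, -64.8°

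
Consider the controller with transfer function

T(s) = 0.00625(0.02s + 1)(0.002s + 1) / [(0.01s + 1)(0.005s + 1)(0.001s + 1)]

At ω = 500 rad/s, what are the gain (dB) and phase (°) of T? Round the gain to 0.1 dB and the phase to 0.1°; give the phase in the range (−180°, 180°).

-44.8 dB, -44.2°

At ω = 500 rad/s:
zero (1 + j500·0.02) = 1 + j10 → |·| ≈ 10.05, ∠ ≈ 84.29°
zero (1 + j500·0.002) = 1 + j1 → |·| ≈ 1.4142, ∠ ≈ 45.00°
pole (1 + j500·0.01) = 1 + j5 → |·| ≈ 5.099, ∠ ≈ 78.69°
pole (1 + j500·0.005) = 1 + j2.5 → |·| ≈ 2.6926, ∠ ≈ 68.20°
pole (1 + j500·0.001) = 1 + j0.5 → |·| ≈ 1.118, ∠ ≈ 26.57°
|T| = 0.00625 · 10.05 · 1.4142 / (5.099 · 2.6926 · 1.118) ≈ 0.0057871
Gain = 20 log₁₀(0.0057871) ≈ -44.75 dB
∠T = (84.29° + 45.00°) − (78.69° + 68.20° + 26.57°) = -44.17°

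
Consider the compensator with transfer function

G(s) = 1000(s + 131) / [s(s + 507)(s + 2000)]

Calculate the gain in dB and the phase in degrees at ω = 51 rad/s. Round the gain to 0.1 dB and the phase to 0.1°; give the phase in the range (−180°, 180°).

At s = jω = j51:
zero (s+131): 131 + j51 → |·| = √(131²+51²) = √19762 ≈ 140.58, ∠ = arctan(51/131) ≈ 21.27°
pole (s+507): 507 + j51 → |·| = √(507²+51²) = √259650 ≈ 509.56, ∠ = arctan(51/507) ≈ 5.74°
pole (s+2000): 2000 + j51 → |·| = √(2000²+51²) = √4002601 ≈ 2000.7, ∠ = arctan(51/2000) ≈ 1.46°
pole at origin: |s| = 51, ∠ = 90.00° (in denominator)
|G| = 1000 · 140.58 / 5.1993e+07 ≈ 0.0027038
Gain = 20 log₁₀(0.0027038) ≈ -51.36 dB
∠G = 21.27° − 97.20° = -75.93°

-51.4 dB, -75.9°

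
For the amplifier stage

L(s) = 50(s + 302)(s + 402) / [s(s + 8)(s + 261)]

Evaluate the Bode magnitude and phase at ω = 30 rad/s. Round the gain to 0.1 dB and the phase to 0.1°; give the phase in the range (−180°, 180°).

At s = jω = j30:
zero (s+302): 302 + j30 → |·| = √(302²+30²) = √92104 ≈ 303.49, ∠ = arctan(30/302) ≈ 5.67°
zero (s+402): 402 + j30 → |·| = √(402²+30²) = √162504 ≈ 403.12, ∠ = arctan(30/402) ≈ 4.27°
pole (s+8): 8 + j30 → |·| = √(8²+30²) = √964 ≈ 31.048, ∠ = arctan(30/8) ≈ 75.07°
pole (s+261): 261 + j30 → |·| = √(261²+30²) = √69021 ≈ 262.72, ∠ = arctan(30/261) ≈ 6.56°
pole at origin: |s| = 30, ∠ = 90.00° (in denominator)
|L| = 50 · 1.2234e+05 / 2.4471e+05 ≈ 24.997
Gain = 20 log₁₀(24.997) ≈ 27.96 dB
∠L = 9.94° − 171.63° = -161.69°

28.0 dB, -161.7°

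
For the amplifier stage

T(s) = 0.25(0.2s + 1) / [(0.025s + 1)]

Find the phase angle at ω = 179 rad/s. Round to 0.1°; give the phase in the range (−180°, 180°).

At ω = 179 rad/s:
zero (1 + j179·0.2) = 1 + j35.8 → |·| ≈ 35.814, ∠ ≈ 88.40°
pole (1 + j179·0.025) = 1 + j4.475 → |·| ≈ 4.5854, ∠ ≈ 77.40°
∠T = (88.40°) − (77.40°) = 11.00°

11.0°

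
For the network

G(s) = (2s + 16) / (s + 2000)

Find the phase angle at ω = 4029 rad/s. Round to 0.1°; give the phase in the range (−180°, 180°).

Substitute s = j4029:
Numerator: 2(j4029) + 16 = 16 + j8058
Denominator: (j4029) + 2000 = 2000 + j4029
|N| = √(16² + 8058²) ≈ 8058, ∠N ≈ 89.89°
|D| = √(2000² + 4029²) ≈ 4498.1, ∠D ≈ 63.60°
∠G = 89.89° − 63.60° = 26.29°

26.3°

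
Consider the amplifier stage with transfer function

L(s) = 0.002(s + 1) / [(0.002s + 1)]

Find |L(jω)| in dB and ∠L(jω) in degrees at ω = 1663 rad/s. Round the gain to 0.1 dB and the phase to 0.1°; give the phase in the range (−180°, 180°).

-0.4 dB, 16.7°

At ω = 1663 rad/s:
zero (1 + j1663·1) = 1 + j1663 → |·| ≈ 1663, ∠ ≈ 89.97°
pole (1 + j1663·0.002) = 1 + j3.326 → |·| ≈ 3.4731, ∠ ≈ 73.27°
|L| = 0.002 · 1663 / (3.4731) ≈ 0.95765
Gain = 20 log₁₀(0.95765) ≈ -0.38 dB
∠L = (89.97°) − (73.27°) = 16.70°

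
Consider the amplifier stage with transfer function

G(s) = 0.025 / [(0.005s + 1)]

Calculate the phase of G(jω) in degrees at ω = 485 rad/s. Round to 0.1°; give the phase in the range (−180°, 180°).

At ω = 485 rad/s:
pole (1 + j485·0.005) = 1 + j2.425 → |·| ≈ 2.6231, ∠ ≈ 67.59°
∠G = (0°) − (67.59°) = -67.59°

-67.6°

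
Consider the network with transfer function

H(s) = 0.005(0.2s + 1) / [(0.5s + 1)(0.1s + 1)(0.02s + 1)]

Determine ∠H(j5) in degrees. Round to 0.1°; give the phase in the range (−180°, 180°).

-55.5°

At ω = 5 rad/s:
zero (1 + j5·0.2) = 1 + j1 → |·| ≈ 1.4142, ∠ ≈ 45.00°
pole (1 + j5·0.5) = 1 + j2.5 → |·| ≈ 2.6926, ∠ ≈ 68.20°
pole (1 + j5·0.1) = 1 + j0.5 → |·| ≈ 1.118, ∠ ≈ 26.57°
pole (1 + j5·0.02) = 1 + j0.1 → |·| ≈ 1.005, ∠ ≈ 5.71°
∠H = (45.00°) − (68.20° + 26.57° + 5.71°) = -55.48°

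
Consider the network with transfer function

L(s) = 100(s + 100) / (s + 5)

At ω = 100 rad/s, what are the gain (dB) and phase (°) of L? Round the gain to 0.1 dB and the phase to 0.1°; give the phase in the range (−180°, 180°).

43.0 dB, -42.1°

At s = jω = j100:
zero (s+100): 100 + j100 → |·| = √(100²+100²) = √20000 ≈ 141.42, ∠ = arctan(100/100) ≈ 45.00°
pole (s+5): 5 + j100 → |·| = √(5²+100²) = √10025 ≈ 100.12, ∠ = arctan(100/5) ≈ 87.14°
|L| = 100 · 141.42 / 100.12 ≈ 141.25
Gain = 20 log₁₀(141.25) ≈ 43.00 dB
∠L = 45.00° − 87.14° = -42.14°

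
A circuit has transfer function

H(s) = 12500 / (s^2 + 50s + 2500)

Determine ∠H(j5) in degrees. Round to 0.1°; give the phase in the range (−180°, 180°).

At s = jω = j5:
quadratic: (j5)² + 50·j5 + 2500 = 2475 + j250 → |·| ≈ 2487.6, ∠ ≈ 5.77°
∠H = 0.00° − 5.77° = -5.77°

-5.8°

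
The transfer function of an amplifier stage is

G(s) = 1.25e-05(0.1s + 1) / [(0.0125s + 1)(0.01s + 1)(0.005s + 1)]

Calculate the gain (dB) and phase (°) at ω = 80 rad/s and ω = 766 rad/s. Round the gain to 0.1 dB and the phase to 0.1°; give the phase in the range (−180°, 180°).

At ω = 80 rad/s:
zero (1 + j80·0.1) = 1 + j8 → |·| ≈ 8.0623, ∠ ≈ 82.87°
pole (1 + j80·0.0125) = 1 + j1 → |·| ≈ 1.4142, ∠ ≈ 45.00°
pole (1 + j80·0.01) = 1 + j0.8 → |·| ≈ 1.2806, ∠ ≈ 38.66°
pole (1 + j80·0.005) = 1 + j0.4 → |·| ≈ 1.077, ∠ ≈ 21.80°
|G| = 1.25e-05 · 8.0623 / (1.4142 · 1.2806 · 1.077) ≈ 5.1669e-05
Gain = 20 log₁₀(5.1669e-05) ≈ -85.74 dB
∠G = (82.87°) − (45.00° + 38.66° + 21.80°) = -22.59°

At ω = 766 rad/s:
zero (1 + j766·0.1) = 1 + j76.6 → |·| ≈ 76.607, ∠ ≈ 89.25°
pole (1 + j766·0.0125) = 1 + j9.575 → |·| ≈ 9.6271, ∠ ≈ 84.04°
pole (1 + j766·0.01) = 1 + j7.66 → |·| ≈ 7.725, ∠ ≈ 82.56°
pole (1 + j766·0.005) = 1 + j3.83 → |·| ≈ 3.9584, ∠ ≈ 75.37°
|G| = 1.25e-05 · 76.607 / (9.6271 · 7.725 · 3.9584) ≈ 3.2529e-06
Gain = 20 log₁₀(3.2529e-06) ≈ -109.75 dB
∠G = (89.25°) − (84.04° + 82.56° + 75.37°) = -152.72°

ω = 80: -85.7 dB, -22.6°; ω = 766: -109.8 dB, -152.7°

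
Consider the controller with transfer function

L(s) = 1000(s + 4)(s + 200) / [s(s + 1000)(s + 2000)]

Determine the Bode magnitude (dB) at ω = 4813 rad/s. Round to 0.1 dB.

-14.5 dB

At s = jω = j4813:
zero (s+4): 4 + j4813 → |·| = √(4²+4813²) = √23164985 ≈ 4813, ∠ = arctan(4813/4) ≈ 89.95°
zero (s+200): 200 + j4813 → |·| = √(200²+4813²) = √23204969 ≈ 4817.2, ∠ = arctan(4813/200) ≈ 87.62°
pole (s+1000): 1000 + j4813 → |·| = √(1000²+4813²) = √24164969 ≈ 4915.8, ∠ = arctan(4813/1000) ≈ 78.26°
pole (s+2000): 2000 + j4813 → |·| = √(2000²+4813²) = √27164969 ≈ 5212, ∠ = arctan(4813/2000) ≈ 67.44°
pole at origin: |s| = 4813, ∠ = 90.00° (in denominator)
|L| = 1000 · 2.3185e+07 / 1.2331e+11 ≈ 0.18802
Gain = 20 log₁₀(0.18802) ≈ -14.52 dB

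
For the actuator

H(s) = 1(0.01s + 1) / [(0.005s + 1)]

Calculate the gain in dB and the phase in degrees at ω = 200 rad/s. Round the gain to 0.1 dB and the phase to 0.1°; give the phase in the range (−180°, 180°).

At ω = 200 rad/s:
zero (1 + j200·0.01) = 1 + j2 → |·| ≈ 2.2361, ∠ ≈ 63.43°
pole (1 + j200·0.005) = 1 + j1 → |·| ≈ 1.4142, ∠ ≈ 45.00°
|H| = 1 · 2.2361 / (1.4142) ≈ 1.5812
Gain = 20 log₁₀(1.5812) ≈ 3.98 dB
∠H = (63.43°) − (45.00°) = 18.43°

4.0 dB, 18.4°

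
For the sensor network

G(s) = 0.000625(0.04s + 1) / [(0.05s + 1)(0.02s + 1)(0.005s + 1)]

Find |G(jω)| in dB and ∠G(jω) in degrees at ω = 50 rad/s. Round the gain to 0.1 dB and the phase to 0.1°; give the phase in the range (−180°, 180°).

At ω = 50 rad/s:
zero (1 + j50·0.04) = 1 + j2 → |·| ≈ 2.2361, ∠ ≈ 63.43°
pole (1 + j50·0.05) = 1 + j2.5 → |·| ≈ 2.6926, ∠ ≈ 68.20°
pole (1 + j50·0.02) = 1 + j1 → |·| ≈ 1.4142, ∠ ≈ 45.00°
pole (1 + j50·0.005) = 1 + j0.25 → |·| ≈ 1.0308, ∠ ≈ 14.04°
|G| = 0.000625 · 2.2361 / (2.6926 · 1.4142 · 1.0308) ≈ 0.00035605
Gain = 20 log₁₀(0.00035605) ≈ -68.97 dB
∠G = (63.43°) − (68.20° + 45.00° + 14.04°) = -63.81°

-69.0 dB, -63.8°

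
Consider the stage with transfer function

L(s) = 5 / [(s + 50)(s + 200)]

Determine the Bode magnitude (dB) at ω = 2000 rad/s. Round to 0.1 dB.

-118.1 dB

At s = jω = j2000:
pole (s+50): 50 + j2000 → |·| = √(50²+2000²) = √4002500 ≈ 2000.6, ∠ = arctan(2000/50) ≈ 88.57°
pole (s+200): 200 + j2000 → |·| = √(200²+2000²) = √4040000 ≈ 2010, ∠ = arctan(2000/200) ≈ 84.29°
|L| = 5 / 4.0212e+06 ≈ 1.2434e-06
Gain = 20 log₁₀(1.2434e-06) ≈ -118.11 dB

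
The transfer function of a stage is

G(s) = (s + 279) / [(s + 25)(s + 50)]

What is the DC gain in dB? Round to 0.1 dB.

-13.0 dB

G(0) = 1·279 / (25·50) = 0.2232
20 log₁₀(0.2232) ≈ -13.03 dB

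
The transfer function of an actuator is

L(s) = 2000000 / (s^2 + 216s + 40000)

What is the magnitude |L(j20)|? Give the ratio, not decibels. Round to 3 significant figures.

50.2

At s = jω = j20:
quadratic: (j20)² + 216·j20 + 40000 = 39600 + j4320 → |·| ≈ 39835, ∠ ≈ 6.23°
|L| = 2000000 / 39835 ≈ 50.207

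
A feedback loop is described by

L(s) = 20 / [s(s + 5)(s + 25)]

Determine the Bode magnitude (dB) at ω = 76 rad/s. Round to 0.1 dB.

-87.3 dB

At s = jω = j76:
pole (s+5): 5 + j76 → |·| = √(5²+76²) = √5801 ≈ 76.164, ∠ = arctan(76/5) ≈ 86.24°
pole (s+25): 25 + j76 → |·| = √(25²+76²) = √6401 ≈ 80.006, ∠ = arctan(76/25) ≈ 71.79°
pole at origin: |s| = 76, ∠ = 90.00° (in denominator)
|L| = 20 / 4.6311e+05 ≈ 4.3186e-05
Gain = 20 log₁₀(4.3186e-05) ≈ -87.29 dB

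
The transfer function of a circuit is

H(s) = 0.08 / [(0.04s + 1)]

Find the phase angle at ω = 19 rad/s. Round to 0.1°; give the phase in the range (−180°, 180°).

At ω = 19 rad/s:
pole (1 + j19·0.04) = 1 + j0.76 → |·| ≈ 1.256, ∠ ≈ 37.23°
∠H = (0°) − (37.23°) = -37.23°

-37.2°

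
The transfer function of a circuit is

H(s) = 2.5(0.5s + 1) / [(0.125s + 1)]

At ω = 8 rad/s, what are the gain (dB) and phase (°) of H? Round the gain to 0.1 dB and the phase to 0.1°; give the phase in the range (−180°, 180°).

At ω = 8 rad/s:
zero (1 + j8·0.5) = 1 + j4 → |·| ≈ 4.1231, ∠ ≈ 75.96°
pole (1 + j8·0.125) = 1 + j1 → |·| ≈ 1.4142, ∠ ≈ 45.00°
|H| = 2.5 · 4.1231 / (1.4142) ≈ 7.2887
Gain = 20 log₁₀(7.2887) ≈ 17.25 dB
∠H = (75.96°) − (45.00°) = 30.96°

17.3 dB, 31.0°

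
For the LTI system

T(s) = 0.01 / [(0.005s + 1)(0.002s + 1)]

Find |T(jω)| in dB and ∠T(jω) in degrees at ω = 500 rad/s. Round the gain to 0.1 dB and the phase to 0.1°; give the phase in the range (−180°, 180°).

At ω = 500 rad/s:
pole (1 + j500·0.005) = 1 + j2.5 → |·| ≈ 2.6926, ∠ ≈ 68.20°
pole (1 + j500·0.002) = 1 + j1 → |·| ≈ 1.4142, ∠ ≈ 45.00°
|T| = 0.01 · 1 / (2.6926 · 1.4142) ≈ 0.0026261
Gain = 20 log₁₀(0.0026261) ≈ -51.61 dB
∠T = (0°) − (68.20° + 45.00°) = -113.20°

-51.6 dB, -113.2°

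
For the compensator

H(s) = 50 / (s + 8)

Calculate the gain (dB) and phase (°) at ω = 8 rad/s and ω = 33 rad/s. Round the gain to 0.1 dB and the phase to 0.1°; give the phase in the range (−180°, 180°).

ω = 8: 12.9 dB, -45.0°; ω = 33: 3.4 dB, -76.4°

Substitute s = j8:
Numerator: 50 = 50 + j0
Denominator: (j8) + 8 = 8 + j8
|N| = √(50² + 0²) ≈ 50, ∠N ≈ 0.00°
|D| = √(8² + 8²) ≈ 11.314, ∠D ≈ 45.00°
|H| = 50 / 11.314 ≈ 4.4193
Gain = 20 log₁₀(4.4193) ≈ 12.91 dB
∠H = 0.00° − 45.00° = -45.00°

Substitute s = j33:
Numerator: 50 = 50 + j0
Denominator: (j33) + 8 = 8 + j33
|N| = √(50² + 0²) ≈ 50, ∠N ≈ 0.00°
|D| = √(8² + 33²) ≈ 33.956, ∠D ≈ 76.37°
|H| = 50 / 33.956 ≈ 1.4725
Gain = 20 log₁₀(1.4725) ≈ 3.36 dB
∠H = 0.00° − 76.37° = -76.37°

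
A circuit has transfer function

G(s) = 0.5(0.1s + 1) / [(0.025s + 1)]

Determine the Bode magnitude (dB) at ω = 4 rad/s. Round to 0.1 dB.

At ω = 4 rad/s:
zero (1 + j4·0.1) = 1 + j0.4 → |·| ≈ 1.077, ∠ ≈ 21.80°
pole (1 + j4·0.025) = 1 + j0.1 → |·| ≈ 1.005, ∠ ≈ 5.71°
|G| = 0.5 · 1.077 / (1.005) ≈ 0.53582
Gain = 20 log₁₀(0.53582) ≈ -5.42 dB

-5.4 dB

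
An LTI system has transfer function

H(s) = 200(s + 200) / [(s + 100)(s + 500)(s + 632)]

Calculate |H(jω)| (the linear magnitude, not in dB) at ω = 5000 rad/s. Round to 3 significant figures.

7.90e-06

At s = jω = j5000:
zero (s+200): 200 + j5000 → |·| = √(200²+5000²) = √25040000 ≈ 5004, ∠ = arctan(5000/200) ≈ 87.71°
pole (s+100): 100 + j5000 → |·| = √(100²+5000²) = √25010000 ≈ 5001, ∠ = arctan(5000/100) ≈ 88.85°
pole (s+500): 500 + j5000 → |·| = √(500²+5000²) = √25250000 ≈ 5024.9, ∠ = arctan(5000/500) ≈ 84.29°
pole (s+632): 632 + j5000 → |·| = √(632²+5000²) = √25399424 ≈ 5039.8, ∠ = arctan(5000/632) ≈ 82.80°
|H| = 200 · 5004 / 1.2665e+11 ≈ 7.9021e-06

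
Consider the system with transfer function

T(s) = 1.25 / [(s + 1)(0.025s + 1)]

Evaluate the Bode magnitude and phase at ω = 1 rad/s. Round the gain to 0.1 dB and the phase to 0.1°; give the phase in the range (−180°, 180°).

At ω = 1 rad/s:
pole (1 + j1·1) = 1 + j1 → |·| ≈ 1.4142, ∠ ≈ 45.00°
pole (1 + j1·0.025) = 1 + j0.025 → |·| ≈ 1.0003, ∠ ≈ 1.43°
|T| = 1.25 · 1 / (1.4142 · 1.0003) ≈ 0.88363
Gain = 20 log₁₀(0.88363) ≈ -1.07 dB
∠T = (0°) − (45.00° + 1.43°) = -46.43°

-1.1 dB, -46.4°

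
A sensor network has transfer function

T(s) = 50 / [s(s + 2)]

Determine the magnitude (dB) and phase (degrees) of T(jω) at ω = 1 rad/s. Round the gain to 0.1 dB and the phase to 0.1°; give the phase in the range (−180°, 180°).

At s = jω = j1:
pole (s+2): 2 + j1 → |·| = √(2²+1²) = √5 ≈ 2.2361, ∠ = arctan(1/2) ≈ 26.57°
pole at origin: |s| = 1, ∠ = 90.00° (in denominator)
|T| = 50 / 2.2361 ≈ 22.36
Gain = 20 log₁₀(22.36) ≈ 26.99 dB
∠T = 0.00° − 116.57° = -116.57°

27.0 dB, -116.6°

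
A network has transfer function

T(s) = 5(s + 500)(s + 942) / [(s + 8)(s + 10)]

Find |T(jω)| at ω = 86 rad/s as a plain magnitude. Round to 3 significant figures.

At s = jω = j86:
zero (s+500): 500 + j86 → |·| = √(500²+86²) = √257396 ≈ 507.34, ∠ = arctan(86/500) ≈ 9.76°
zero (s+942): 942 + j86 → |·| = √(942²+86²) = √894760 ≈ 945.92, ∠ = arctan(86/942) ≈ 5.22°
pole (s+8): 8 + j86 → |·| = √(8²+86²) = √7460 ≈ 86.371, ∠ = arctan(86/8) ≈ 84.69°
pole (s+10): 10 + j86 → |·| = √(10²+86²) = √7496 ≈ 86.579, ∠ = arctan(86/10) ≈ 83.37°
|T| = 5 · 4.799e+05 / 7477.9 ≈ 320.88

321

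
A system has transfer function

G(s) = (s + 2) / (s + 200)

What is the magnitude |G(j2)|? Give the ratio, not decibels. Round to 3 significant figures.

Substitute s = j2:
Numerator: (j2) + 2 = 2 + j2
Denominator: (j2) + 200 = 200 + j2
|N| = √(2² + 2²) ≈ 2.8284, ∠N ≈ 45.00°
|D| = √(200² + 2²) ≈ 200.01, ∠D ≈ 0.57°
|G| = 2.8284 / 200.01 ≈ 0.014141

0.0141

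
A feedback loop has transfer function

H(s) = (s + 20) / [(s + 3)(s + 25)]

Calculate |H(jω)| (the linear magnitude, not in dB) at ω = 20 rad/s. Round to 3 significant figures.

At s = jω = j20:
zero (s+20): 20 + j20 → |·| = √(20²+20²) = √800 ≈ 28.284, ∠ = arctan(20/20) ≈ 45.00°
pole (s+3): 3 + j20 → |·| = √(3²+20²) = √409 ≈ 20.224, ∠ = arctan(20/3) ≈ 81.47°
pole (s+25): 25 + j20 → |·| = √(25²+20²) = √1025 ≈ 32.016, ∠ = arctan(20/25) ≈ 38.66°
|H| = 1 · 28.284 / 647.49 ≈ 0.043683

0.0437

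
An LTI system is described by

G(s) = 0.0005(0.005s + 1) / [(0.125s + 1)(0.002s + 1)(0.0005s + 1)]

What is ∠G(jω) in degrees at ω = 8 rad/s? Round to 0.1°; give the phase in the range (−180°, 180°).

-43.9°

At ω = 8 rad/s:
zero (1 + j8·0.005) = 1 + j0.04 → |·| ≈ 1.0008, ∠ ≈ 2.29°
pole (1 + j8·0.125) = 1 + j1 → |·| ≈ 1.4142, ∠ ≈ 45.00°
pole (1 + j8·0.002) = 1 + j0.016 → |·| ≈ 1.0001, ∠ ≈ 0.92°
pole (1 + j8·0.0005) = 1 + j0.004 → |·| ≈ 1, ∠ ≈ 0.23°
∠G = (2.29°) − (45.00° + 0.92° + 0.23°) = -43.86°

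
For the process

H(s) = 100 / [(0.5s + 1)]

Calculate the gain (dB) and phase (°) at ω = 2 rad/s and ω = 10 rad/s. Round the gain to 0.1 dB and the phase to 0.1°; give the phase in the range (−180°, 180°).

ω = 2: 37.0 dB, -45.0°; ω = 10: 25.9 dB, -78.7°

At ω = 2 rad/s:
pole (1 + j2·0.5) = 1 + j1 → |·| ≈ 1.4142, ∠ ≈ 45.00°
|H| = 100 · 1 / (1.4142) ≈ 70.711
Gain = 20 log₁₀(70.711) ≈ 36.99 dB
∠H = (0°) − (45.00°) = -45.00°

At ω = 10 rad/s:
pole (1 + j10·0.5) = 1 + j5 → |·| ≈ 5.099, ∠ ≈ 78.69°
|H| = 100 · 1 / (5.099) ≈ 19.612
Gain = 20 log₁₀(19.612) ≈ 25.85 dB
∠H = (0°) − (78.69°) = -78.69°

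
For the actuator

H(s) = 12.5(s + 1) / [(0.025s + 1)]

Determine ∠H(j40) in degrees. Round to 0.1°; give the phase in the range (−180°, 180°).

43.6°

At ω = 40 rad/s:
zero (1 + j40·1) = 1 + j40 → |·| ≈ 40.012, ∠ ≈ 88.57°
pole (1 + j40·0.025) = 1 + j1 → |·| ≈ 1.4142, ∠ ≈ 45.00°
∠H = (88.57°) − (45.00°) = 43.57°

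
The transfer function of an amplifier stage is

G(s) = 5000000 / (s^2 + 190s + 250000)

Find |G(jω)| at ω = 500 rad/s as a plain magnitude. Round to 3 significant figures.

At s = jω = j500:
quadratic: (j500)² + 190·j500 + 250000 = 0 + j95000 → |·| ≈ 95000, ∠ ≈ 90.00°
|G| = 5000000 / 95000 ≈ 52.632

52.6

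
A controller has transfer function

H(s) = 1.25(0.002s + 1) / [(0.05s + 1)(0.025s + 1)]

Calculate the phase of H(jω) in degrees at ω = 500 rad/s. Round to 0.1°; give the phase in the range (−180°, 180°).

-128.1°

At ω = 500 rad/s:
zero (1 + j500·0.002) = 1 + j1 → |·| ≈ 1.4142, ∠ ≈ 45.00°
pole (1 + j500·0.05) = 1 + j25 → |·| ≈ 25.02, ∠ ≈ 87.71°
pole (1 + j500·0.025) = 1 + j12.5 → |·| ≈ 12.54, ∠ ≈ 85.43°
∠H = (45.00°) − (87.71° + 85.43°) = -128.14°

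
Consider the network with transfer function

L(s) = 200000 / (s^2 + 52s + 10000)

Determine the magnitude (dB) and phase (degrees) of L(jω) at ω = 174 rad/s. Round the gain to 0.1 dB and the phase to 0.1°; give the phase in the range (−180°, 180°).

At s = jω = j174:
quadratic: (j174)² + 52·j174 + 10000 = -20276 + j9048 → |·| ≈ 22203, ∠ ≈ 155.95°
|L| = 200000 / 22203 ≈ 9.0078
Gain = 20 log₁₀(9.0078) ≈ 19.09 dB
∠L = 0.00° − 155.95° = -155.95°

19.1 dB, -156.0°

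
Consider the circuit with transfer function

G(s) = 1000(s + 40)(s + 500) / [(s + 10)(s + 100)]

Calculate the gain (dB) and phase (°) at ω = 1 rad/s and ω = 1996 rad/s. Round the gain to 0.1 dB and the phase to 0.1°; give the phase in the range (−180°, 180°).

ω = 1: 86.0 dB, -4.7°; ω = 1996: 60.3 dB, -12.1°

At s = jω = j1:
zero (s+40): 40 + j1 → |·| = √(40²+1²) = √1601 ≈ 40.012, ∠ = arctan(1/40) ≈ 1.43°
zero (s+500): 500 + j1 → |·| = √(500²+1²) = √250001 ≈ 500, ∠ = arctan(1/500) ≈ 0.11°
pole (s+10): 10 + j1 → |·| = √(10²+1²) = √101 ≈ 10.05, ∠ = arctan(1/10) ≈ 5.71°
pole (s+100): 100 + j1 → |·| = √(100²+1²) = √10001 ≈ 100, ∠ = arctan(1/100) ≈ 0.57°
|G| = 1000 · 20006 / 1005 ≈ 19906
Gain = 20 log₁₀(19906) ≈ 85.98 dB
∠G = 1.54° − 6.28° = -4.74°

At s = jω = j1996:
zero (s+40): 40 + j1996 → |·| = √(40²+1996²) = √3985616 ≈ 1996.4, ∠ = arctan(1996/40) ≈ 88.85°
zero (s+500): 500 + j1996 → |·| = √(500²+1996²) = √4234016 ≈ 2057.7, ∠ = arctan(1996/500) ≈ 75.94°
pole (s+10): 10 + j1996 → |·| = √(10²+1996²) = √3984116 ≈ 1996, ∠ = arctan(1996/10) ≈ 89.71°
pole (s+100): 100 + j1996 → |·| = √(100²+1996²) = √3994016 ≈ 1998.5, ∠ = arctan(1996/100) ≈ 87.13°
|G| = 1000 · 4.108e+06 / 3.989e+06 ≈ 1029.8
Gain = 20 log₁₀(1029.8) ≈ 60.26 dB
∠G = 164.79° − 176.84° = -12.05°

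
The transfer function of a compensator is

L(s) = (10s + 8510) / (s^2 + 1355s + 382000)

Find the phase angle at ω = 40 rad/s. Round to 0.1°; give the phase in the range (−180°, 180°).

Substitute s = j40:
Numerator: 10(j40) + 8510 = 8510 + j400
Denominator: (j40)^2 + 1355(j40) + 382000 = 380400 + j54200
|N| = √(8510² + 400²) ≈ 8519.4, ∠N ≈ 2.69°
|D| = √(380400² + 54200²) ≈ 3.8424e+05, ∠D ≈ 8.11°
∠L = 2.69° − 8.11° = -5.42°

-5.4°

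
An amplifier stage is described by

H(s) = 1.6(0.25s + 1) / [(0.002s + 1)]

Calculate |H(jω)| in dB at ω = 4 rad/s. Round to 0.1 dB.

At ω = 4 rad/s:
zero (1 + j4·0.25) = 1 + j1 → |·| ≈ 1.4142, ∠ ≈ 45.00°
pole (1 + j4·0.002) = 1 + j0.008 → |·| ≈ 1, ∠ ≈ 0.46°
|H| = 1.6 · 1.4142 / (1) ≈ 2.2627
Gain = 20 log₁₀(2.2627) ≈ 7.09 dB

7.1 dB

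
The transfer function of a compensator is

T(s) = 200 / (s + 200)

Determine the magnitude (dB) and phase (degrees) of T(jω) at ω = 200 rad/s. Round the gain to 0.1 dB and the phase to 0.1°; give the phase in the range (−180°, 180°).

Substitute s = j200:
Numerator: 200 = 200 + j0
Denominator: (j200) + 200 = 200 + j200
|N| = √(200² + 0²) ≈ 200, ∠N ≈ 0.00°
|D| = √(200² + 200²) ≈ 282.84, ∠D ≈ 45.00°
|T| = 200 / 282.84 ≈ 0.70711
Gain = 20 log₁₀(0.70711) ≈ -3.01 dB
∠T = 0.00° − 45.00° = -45.00°

-3.0 dB, -45.0°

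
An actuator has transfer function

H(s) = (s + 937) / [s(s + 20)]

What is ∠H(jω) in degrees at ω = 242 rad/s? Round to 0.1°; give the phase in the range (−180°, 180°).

At s = jω = j242:
zero (s+937): 937 + j242 → |·| = √(937²+242²) = √936533 ≈ 967.75, ∠ = arctan(242/937) ≈ 14.48°
pole (s+20): 20 + j242 → |·| = √(20²+242²) = √58964 ≈ 242.83, ∠ = arctan(242/20) ≈ 85.28°
pole at origin: |s| = 242, ∠ = 90.00° (in denominator)
∠H = 14.48° − 175.28° = -160.80°

-160.8°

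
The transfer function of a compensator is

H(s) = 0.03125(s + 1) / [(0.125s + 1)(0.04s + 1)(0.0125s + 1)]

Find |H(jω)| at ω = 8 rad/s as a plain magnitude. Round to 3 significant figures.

0.169

At ω = 8 rad/s:
zero (1 + j8·1) = 1 + j8 → |·| ≈ 8.0623, ∠ ≈ 82.87°
pole (1 + j8·0.125) = 1 + j1 → |·| ≈ 1.4142, ∠ ≈ 45.00°
pole (1 + j8·0.04) = 1 + j0.32 → |·| ≈ 1.05, ∠ ≈ 17.74°
pole (1 + j8·0.0125) = 1 + j0.1 → |·| ≈ 1.005, ∠ ≈ 5.71°
|H| = 0.03125 · 8.0623 / (1.4142 · 1.05 · 1.005) ≈ 0.16883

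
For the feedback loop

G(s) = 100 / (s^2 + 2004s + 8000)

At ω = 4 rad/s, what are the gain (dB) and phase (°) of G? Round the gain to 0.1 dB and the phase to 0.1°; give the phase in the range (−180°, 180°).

Substitute s = j4:
Numerator: 100 = 100 + j0
Denominator: (j4)^2 + 2004(j4) + 8000 = 7984 + j8016
|N| = √(100² + 0²) ≈ 100, ∠N ≈ 0.00°
|D| = √(7984² + 8016²) ≈ 11314, ∠D ≈ 45.11°
|G| = 100 / 11314 ≈ 0.0088386
Gain = 20 log₁₀(0.0088386) ≈ -41.07 dB
∠G = 0.00° − 45.11° = -45.11°

-41.1 dB, -45.1°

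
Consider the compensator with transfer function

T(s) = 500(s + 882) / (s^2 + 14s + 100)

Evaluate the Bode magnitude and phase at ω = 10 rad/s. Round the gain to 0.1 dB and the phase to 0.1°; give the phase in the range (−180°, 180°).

At s = jω = j10:
zero (s+882): 882 + j10 → |·| = √(882²+10²) = √778024 ≈ 882.06, ∠ = arctan(10/882) ≈ 0.65°
quadratic: (j10)² + 14·j10 + 100 = 0 + j140 → |·| ≈ 140, ∠ ≈ 90.00°
|T| = 500 · 882.06 / 140 ≈ 3150.2
Gain = 20 log₁₀(3150.2) ≈ 69.97 dB
∠T = 0.65° − 90.00° = -89.35°

70.0 dB, -89.4°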